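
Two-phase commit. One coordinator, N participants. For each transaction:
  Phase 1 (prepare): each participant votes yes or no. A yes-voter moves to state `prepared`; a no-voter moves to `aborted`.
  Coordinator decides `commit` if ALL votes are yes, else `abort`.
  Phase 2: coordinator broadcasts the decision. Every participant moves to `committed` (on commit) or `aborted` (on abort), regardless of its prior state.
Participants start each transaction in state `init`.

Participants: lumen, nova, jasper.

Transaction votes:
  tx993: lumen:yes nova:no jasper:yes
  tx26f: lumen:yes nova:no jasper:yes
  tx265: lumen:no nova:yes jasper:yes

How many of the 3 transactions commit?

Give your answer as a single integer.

tx993: no from nova -> abort (commits=0)
tx26f: no from nova -> abort (commits=0)
tx265: no from lumen -> abort (commits=0)

Answer: 0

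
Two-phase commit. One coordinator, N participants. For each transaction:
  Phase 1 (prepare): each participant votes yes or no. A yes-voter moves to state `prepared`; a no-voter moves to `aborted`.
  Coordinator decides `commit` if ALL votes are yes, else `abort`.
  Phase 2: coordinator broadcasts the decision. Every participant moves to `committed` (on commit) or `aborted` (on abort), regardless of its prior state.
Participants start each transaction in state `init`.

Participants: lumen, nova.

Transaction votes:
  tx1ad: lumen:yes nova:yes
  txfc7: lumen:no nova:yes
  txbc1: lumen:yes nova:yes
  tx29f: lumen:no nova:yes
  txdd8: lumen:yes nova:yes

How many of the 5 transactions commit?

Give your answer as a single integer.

tx1ad: all yes -> commit (commits=1)
txfc7: no from lumen -> abort (commits=1)
txbc1: all yes -> commit (commits=2)
tx29f: no from lumen -> abort (commits=2)
txdd8: all yes -> commit (commits=3)

Answer: 3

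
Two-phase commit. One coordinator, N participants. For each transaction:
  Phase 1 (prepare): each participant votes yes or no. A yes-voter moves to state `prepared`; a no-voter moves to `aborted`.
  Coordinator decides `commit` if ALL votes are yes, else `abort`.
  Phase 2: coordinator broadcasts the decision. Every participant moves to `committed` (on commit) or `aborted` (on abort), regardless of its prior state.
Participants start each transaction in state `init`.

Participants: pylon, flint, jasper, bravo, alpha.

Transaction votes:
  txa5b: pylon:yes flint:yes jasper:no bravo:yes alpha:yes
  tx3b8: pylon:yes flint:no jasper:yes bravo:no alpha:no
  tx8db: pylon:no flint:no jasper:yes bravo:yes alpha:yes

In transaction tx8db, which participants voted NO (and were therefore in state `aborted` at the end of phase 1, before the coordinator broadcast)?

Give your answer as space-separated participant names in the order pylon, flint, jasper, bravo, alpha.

Txn tx8db phase 1: pylon no -> aborted; flint no -> aborted; jasper yes -> prepared; bravo yes -> prepared; alpha yes -> prepared

Answer: pylon flint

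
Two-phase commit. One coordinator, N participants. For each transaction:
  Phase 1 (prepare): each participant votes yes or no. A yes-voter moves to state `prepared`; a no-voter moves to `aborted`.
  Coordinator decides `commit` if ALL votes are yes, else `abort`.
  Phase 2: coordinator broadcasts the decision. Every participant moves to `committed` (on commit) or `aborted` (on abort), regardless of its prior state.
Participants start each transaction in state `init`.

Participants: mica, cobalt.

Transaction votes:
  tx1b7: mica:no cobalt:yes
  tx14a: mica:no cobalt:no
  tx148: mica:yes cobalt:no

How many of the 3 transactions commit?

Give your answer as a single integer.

tx1b7: no from mica -> abort (commits=0)
tx14a: no from mica, cobalt -> abort (commits=0)
tx148: no from cobalt -> abort (commits=0)

Answer: 0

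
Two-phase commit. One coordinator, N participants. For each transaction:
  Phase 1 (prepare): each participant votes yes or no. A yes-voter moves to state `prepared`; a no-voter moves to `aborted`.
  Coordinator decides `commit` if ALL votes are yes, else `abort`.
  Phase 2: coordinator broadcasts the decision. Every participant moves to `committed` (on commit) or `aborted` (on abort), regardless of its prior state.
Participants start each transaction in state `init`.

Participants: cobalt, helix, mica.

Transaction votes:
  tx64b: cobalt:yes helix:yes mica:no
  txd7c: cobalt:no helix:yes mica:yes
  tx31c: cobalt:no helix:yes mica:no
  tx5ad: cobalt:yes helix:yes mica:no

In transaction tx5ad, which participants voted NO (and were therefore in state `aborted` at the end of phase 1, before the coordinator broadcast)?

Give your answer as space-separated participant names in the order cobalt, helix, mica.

Txn tx5ad phase 1: cobalt yes -> prepared; helix yes -> prepared; mica no -> aborted

Answer: mica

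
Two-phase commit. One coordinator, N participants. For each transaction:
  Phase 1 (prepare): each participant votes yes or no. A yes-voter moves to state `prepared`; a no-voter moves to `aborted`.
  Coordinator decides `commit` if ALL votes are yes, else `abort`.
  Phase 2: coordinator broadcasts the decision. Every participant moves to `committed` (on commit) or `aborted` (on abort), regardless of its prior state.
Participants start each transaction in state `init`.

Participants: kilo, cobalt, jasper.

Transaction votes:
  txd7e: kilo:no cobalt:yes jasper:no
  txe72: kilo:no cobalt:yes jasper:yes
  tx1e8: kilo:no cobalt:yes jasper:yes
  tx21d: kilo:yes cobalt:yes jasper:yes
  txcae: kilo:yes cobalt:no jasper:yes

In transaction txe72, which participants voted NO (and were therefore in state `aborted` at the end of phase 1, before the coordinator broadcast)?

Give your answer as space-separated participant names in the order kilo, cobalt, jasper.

Answer: kilo

Derivation:
Txn txe72 phase 1: kilo no -> aborted; cobalt yes -> prepared; jasper yes -> prepared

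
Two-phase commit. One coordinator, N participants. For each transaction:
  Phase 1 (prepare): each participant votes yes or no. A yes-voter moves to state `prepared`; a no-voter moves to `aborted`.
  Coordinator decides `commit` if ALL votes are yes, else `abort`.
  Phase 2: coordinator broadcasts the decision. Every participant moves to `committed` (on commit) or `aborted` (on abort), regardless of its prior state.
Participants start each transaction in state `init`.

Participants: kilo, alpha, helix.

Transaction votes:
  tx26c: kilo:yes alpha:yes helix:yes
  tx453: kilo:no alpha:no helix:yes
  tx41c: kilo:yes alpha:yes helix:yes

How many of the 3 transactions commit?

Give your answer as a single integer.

tx26c: all yes -> commit (commits=1)
tx453: no from kilo, alpha -> abort (commits=1)
tx41c: all yes -> commit (commits=2)

Answer: 2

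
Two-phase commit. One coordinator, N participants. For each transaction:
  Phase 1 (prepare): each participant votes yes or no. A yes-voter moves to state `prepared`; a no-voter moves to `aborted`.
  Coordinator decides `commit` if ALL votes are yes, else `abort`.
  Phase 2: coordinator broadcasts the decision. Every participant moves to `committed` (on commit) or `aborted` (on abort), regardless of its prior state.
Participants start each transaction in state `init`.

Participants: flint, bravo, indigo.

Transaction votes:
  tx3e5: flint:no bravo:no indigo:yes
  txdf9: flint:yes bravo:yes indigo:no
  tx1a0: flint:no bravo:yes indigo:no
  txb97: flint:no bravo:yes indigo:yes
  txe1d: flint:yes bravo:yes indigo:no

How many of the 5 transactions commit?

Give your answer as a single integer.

Answer: 0

Derivation:
tx3e5: no from flint, bravo -> abort (commits=0)
txdf9: no from indigo -> abort (commits=0)
tx1a0: no from flint, indigo -> abort (commits=0)
txb97: no from flint -> abort (commits=0)
txe1d: no from indigo -> abort (commits=0)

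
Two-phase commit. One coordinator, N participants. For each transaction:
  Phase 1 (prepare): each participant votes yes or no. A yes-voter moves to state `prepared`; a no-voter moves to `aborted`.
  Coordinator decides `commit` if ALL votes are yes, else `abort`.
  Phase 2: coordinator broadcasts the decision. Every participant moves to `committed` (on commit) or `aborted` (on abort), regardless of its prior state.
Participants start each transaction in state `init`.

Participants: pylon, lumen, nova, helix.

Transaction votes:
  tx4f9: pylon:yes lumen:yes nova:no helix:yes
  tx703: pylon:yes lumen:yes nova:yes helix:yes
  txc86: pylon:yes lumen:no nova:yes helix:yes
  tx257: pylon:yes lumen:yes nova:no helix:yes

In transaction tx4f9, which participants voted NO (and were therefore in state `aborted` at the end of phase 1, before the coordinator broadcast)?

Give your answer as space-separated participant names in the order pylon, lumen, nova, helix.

Answer: nova

Derivation:
Txn tx4f9 phase 1: pylon yes -> prepared; lumen yes -> prepared; nova no -> aborted; helix yes -> prepared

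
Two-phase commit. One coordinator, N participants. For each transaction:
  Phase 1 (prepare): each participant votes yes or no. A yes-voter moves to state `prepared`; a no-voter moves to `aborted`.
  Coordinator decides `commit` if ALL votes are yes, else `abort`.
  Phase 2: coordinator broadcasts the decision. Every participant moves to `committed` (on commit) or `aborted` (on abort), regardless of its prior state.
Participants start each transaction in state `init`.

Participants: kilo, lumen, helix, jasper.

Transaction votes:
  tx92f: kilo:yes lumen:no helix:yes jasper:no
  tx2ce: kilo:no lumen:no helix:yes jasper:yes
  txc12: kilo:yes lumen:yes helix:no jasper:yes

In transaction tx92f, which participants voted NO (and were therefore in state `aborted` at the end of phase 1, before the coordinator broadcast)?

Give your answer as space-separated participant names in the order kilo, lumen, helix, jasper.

Txn tx92f phase 1: kilo yes -> prepared; lumen no -> aborted; helix yes -> prepared; jasper no -> aborted

Answer: lumen jasper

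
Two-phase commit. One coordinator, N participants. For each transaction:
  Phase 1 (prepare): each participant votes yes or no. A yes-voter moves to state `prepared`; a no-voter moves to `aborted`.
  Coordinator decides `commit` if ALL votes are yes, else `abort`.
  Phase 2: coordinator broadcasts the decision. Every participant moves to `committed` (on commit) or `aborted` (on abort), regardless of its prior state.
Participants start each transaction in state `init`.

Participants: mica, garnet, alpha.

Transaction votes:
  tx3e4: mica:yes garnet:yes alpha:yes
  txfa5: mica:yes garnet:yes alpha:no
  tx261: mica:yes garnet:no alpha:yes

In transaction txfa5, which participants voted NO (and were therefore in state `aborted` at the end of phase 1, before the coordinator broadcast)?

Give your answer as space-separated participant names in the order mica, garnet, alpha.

Answer: alpha

Derivation:
Txn txfa5 phase 1: mica yes -> prepared; garnet yes -> prepared; alpha no -> aborted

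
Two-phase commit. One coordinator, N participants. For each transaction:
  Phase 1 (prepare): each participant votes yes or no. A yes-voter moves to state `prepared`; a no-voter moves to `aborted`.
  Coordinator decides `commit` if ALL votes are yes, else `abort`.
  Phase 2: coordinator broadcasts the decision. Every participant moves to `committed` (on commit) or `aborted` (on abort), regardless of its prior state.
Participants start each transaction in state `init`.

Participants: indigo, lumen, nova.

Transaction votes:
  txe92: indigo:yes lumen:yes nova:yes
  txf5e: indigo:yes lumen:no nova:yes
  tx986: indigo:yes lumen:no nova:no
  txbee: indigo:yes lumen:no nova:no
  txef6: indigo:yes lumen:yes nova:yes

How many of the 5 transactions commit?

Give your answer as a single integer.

txe92: all yes -> commit (commits=1)
txf5e: no from lumen -> abort (commits=1)
tx986: no from lumen, nova -> abort (commits=1)
txbee: no from lumen, nova -> abort (commits=1)
txef6: all yes -> commit (commits=2)

Answer: 2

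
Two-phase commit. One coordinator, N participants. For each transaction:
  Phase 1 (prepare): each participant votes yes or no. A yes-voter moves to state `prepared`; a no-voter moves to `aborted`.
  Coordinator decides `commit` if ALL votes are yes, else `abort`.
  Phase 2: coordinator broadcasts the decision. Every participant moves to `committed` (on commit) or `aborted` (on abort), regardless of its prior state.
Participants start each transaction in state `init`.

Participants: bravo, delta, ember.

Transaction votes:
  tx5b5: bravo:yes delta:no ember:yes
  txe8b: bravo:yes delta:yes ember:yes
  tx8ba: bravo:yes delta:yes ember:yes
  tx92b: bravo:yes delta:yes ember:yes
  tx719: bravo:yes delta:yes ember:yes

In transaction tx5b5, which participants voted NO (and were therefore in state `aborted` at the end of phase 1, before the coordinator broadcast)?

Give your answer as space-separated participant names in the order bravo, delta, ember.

Txn tx5b5 phase 1: bravo yes -> prepared; delta no -> aborted; ember yes -> prepared

Answer: delta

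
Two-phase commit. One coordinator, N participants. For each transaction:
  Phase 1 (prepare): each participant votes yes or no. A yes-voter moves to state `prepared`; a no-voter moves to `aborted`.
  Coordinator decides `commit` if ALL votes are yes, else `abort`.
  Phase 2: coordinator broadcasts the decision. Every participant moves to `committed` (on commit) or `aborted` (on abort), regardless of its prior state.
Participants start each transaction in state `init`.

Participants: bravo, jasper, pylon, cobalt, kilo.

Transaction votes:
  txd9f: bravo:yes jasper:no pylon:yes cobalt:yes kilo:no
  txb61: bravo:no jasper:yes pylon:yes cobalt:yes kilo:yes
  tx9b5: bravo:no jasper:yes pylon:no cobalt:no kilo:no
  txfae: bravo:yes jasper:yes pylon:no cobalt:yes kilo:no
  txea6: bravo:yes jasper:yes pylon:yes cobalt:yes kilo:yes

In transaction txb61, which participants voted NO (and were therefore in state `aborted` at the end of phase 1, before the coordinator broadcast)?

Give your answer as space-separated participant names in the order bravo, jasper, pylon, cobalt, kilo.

Answer: bravo

Derivation:
Txn txb61 phase 1: bravo no -> aborted; jasper yes -> prepared; pylon yes -> prepared; cobalt yes -> prepared; kilo yes -> prepared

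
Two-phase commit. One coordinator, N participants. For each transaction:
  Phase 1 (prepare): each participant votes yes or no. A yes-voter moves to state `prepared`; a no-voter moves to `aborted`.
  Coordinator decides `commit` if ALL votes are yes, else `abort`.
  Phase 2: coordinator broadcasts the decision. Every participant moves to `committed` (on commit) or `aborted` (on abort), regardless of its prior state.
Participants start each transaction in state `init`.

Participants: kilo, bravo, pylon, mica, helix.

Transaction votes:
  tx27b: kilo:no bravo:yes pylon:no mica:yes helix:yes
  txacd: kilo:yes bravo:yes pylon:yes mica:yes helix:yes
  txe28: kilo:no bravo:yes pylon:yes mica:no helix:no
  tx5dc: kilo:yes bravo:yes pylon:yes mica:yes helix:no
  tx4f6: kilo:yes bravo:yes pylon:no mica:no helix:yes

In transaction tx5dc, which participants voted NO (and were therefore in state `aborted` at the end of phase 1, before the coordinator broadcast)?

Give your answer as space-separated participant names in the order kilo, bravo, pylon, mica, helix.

Txn tx5dc phase 1: kilo yes -> prepared; bravo yes -> prepared; pylon yes -> prepared; mica yes -> prepared; helix no -> aborted

Answer: helix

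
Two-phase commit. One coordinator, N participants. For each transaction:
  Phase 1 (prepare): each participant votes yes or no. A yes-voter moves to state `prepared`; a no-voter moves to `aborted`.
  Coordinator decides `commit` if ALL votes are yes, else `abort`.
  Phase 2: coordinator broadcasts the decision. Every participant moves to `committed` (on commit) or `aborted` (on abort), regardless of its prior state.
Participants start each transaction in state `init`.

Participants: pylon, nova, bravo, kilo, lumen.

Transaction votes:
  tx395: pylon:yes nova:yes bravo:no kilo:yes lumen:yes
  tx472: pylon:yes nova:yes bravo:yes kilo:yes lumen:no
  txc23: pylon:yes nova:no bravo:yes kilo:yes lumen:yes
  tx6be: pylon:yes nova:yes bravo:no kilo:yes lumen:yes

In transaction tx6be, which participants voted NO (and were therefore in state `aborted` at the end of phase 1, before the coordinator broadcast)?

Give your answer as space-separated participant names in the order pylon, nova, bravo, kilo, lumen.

Txn tx6be phase 1: pylon yes -> prepared; nova yes -> prepared; bravo no -> aborted; kilo yes -> prepared; lumen yes -> prepared

Answer: bravo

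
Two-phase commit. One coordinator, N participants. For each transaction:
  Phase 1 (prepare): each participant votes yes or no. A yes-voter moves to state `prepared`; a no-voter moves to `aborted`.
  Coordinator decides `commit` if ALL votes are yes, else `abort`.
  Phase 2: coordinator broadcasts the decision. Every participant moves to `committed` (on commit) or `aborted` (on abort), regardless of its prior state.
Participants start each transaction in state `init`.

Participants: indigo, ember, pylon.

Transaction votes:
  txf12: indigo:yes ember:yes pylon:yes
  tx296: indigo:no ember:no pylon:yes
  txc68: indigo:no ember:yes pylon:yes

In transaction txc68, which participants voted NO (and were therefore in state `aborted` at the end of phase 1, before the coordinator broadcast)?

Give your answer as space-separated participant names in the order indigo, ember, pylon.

Answer: indigo

Derivation:
Txn txc68 phase 1: indigo no -> aborted; ember yes -> prepared; pylon yes -> prepared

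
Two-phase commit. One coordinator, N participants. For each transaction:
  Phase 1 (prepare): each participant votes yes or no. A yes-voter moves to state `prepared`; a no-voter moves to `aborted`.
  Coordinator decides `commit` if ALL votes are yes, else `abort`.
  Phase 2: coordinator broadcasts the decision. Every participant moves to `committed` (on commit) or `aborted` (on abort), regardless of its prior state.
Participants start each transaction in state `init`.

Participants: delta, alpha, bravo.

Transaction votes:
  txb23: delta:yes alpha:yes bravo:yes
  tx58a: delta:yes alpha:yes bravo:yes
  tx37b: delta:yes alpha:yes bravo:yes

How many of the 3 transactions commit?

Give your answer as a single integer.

Answer: 3

Derivation:
txb23: all yes -> commit (commits=1)
tx58a: all yes -> commit (commits=2)
tx37b: all yes -> commit (commits=3)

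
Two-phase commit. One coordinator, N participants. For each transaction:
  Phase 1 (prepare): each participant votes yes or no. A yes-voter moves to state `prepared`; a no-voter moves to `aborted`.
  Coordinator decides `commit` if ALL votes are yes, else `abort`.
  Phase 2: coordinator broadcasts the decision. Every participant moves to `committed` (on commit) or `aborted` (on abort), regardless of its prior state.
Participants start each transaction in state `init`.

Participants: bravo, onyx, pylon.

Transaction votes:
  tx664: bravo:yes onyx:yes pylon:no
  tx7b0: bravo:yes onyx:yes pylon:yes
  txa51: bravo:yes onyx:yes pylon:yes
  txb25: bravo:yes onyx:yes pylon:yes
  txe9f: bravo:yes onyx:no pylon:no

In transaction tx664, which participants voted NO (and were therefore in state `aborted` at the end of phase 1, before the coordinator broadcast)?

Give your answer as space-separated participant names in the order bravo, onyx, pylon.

Answer: pylon

Derivation:
Txn tx664 phase 1: bravo yes -> prepared; onyx yes -> prepared; pylon no -> aborted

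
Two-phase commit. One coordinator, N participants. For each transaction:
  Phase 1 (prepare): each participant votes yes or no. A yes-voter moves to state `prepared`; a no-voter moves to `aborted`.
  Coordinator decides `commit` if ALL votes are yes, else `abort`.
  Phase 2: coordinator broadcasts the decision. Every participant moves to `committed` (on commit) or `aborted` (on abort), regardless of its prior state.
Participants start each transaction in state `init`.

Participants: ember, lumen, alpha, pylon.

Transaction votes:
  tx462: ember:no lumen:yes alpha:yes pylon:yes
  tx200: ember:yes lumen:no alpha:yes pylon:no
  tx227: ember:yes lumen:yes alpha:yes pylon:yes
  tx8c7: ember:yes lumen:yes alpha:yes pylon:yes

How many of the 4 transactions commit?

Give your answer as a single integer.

Answer: 2

Derivation:
tx462: no from ember -> abort (commits=0)
tx200: no from lumen, pylon -> abort (commits=0)
tx227: all yes -> commit (commits=1)
tx8c7: all yes -> commit (commits=2)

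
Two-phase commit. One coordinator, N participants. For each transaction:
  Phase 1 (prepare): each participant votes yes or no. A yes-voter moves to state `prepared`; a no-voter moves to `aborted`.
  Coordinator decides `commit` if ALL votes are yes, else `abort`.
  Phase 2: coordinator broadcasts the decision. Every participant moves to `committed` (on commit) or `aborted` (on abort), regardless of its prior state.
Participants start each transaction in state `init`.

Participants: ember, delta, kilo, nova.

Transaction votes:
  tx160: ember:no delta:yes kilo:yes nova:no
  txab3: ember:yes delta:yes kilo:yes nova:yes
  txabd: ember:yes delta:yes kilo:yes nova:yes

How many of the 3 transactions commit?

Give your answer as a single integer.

tx160: no from ember, nova -> abort (commits=0)
txab3: all yes -> commit (commits=1)
txabd: all yes -> commit (commits=2)

Answer: 2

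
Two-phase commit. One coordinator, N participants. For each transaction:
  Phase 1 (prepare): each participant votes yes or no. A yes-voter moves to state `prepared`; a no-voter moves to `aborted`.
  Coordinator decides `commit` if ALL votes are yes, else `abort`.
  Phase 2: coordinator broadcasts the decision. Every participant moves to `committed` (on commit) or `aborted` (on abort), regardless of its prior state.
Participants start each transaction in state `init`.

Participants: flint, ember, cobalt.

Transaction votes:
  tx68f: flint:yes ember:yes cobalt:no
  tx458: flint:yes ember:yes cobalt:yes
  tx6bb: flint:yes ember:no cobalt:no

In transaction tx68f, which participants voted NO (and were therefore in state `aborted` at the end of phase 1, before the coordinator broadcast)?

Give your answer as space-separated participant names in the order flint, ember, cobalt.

Answer: cobalt

Derivation:
Txn tx68f phase 1: flint yes -> prepared; ember yes -> prepared; cobalt no -> aborted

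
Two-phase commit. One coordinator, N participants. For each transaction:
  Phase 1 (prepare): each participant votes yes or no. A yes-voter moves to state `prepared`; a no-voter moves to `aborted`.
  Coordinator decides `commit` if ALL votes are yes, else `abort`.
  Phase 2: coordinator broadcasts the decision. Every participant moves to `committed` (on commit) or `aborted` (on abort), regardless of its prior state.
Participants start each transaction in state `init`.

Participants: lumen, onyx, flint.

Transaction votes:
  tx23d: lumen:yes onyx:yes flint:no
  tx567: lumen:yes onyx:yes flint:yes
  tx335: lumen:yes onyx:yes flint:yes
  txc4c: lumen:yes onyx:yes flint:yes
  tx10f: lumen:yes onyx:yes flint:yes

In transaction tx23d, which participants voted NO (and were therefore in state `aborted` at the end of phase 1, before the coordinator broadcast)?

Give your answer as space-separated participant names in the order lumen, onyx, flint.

Answer: flint

Derivation:
Txn tx23d phase 1: lumen yes -> prepared; onyx yes -> prepared; flint no -> aborted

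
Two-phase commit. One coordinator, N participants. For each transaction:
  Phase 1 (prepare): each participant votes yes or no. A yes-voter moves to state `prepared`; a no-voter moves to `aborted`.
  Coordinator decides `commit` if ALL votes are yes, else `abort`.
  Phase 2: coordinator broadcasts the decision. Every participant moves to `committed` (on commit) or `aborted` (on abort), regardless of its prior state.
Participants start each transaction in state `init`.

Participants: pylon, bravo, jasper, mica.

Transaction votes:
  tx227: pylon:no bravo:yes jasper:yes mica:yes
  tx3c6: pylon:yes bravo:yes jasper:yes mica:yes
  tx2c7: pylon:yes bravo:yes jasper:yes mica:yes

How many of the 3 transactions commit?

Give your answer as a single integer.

Answer: 2

Derivation:
tx227: no from pylon -> abort (commits=0)
tx3c6: all yes -> commit (commits=1)
tx2c7: all yes -> commit (commits=2)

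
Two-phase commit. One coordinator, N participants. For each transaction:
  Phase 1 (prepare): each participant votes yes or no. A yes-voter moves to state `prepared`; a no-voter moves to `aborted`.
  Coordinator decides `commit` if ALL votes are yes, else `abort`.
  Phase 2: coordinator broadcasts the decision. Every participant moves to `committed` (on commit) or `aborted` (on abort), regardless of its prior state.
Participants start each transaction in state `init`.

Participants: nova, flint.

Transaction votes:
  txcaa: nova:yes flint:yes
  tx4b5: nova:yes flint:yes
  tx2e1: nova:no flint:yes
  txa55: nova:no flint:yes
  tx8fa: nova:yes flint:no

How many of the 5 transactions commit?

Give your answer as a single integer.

Answer: 2

Derivation:
txcaa: all yes -> commit (commits=1)
tx4b5: all yes -> commit (commits=2)
tx2e1: no from nova -> abort (commits=2)
txa55: no from nova -> abort (commits=2)
tx8fa: no from flint -> abort (commits=2)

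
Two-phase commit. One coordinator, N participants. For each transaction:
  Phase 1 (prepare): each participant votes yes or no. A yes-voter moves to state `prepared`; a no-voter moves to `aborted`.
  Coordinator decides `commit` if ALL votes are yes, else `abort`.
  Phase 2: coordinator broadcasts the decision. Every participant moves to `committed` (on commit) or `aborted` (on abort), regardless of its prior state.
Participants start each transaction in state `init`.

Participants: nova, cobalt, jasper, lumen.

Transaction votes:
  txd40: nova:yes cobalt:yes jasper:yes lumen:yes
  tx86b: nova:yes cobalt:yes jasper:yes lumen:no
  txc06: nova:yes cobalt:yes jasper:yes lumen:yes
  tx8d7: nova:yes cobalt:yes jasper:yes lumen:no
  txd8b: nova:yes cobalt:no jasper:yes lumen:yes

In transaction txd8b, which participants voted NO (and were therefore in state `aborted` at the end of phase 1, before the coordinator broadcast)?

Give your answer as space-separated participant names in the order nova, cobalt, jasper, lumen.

Txn txd8b phase 1: nova yes -> prepared; cobalt no -> aborted; jasper yes -> prepared; lumen yes -> prepared

Answer: cobalt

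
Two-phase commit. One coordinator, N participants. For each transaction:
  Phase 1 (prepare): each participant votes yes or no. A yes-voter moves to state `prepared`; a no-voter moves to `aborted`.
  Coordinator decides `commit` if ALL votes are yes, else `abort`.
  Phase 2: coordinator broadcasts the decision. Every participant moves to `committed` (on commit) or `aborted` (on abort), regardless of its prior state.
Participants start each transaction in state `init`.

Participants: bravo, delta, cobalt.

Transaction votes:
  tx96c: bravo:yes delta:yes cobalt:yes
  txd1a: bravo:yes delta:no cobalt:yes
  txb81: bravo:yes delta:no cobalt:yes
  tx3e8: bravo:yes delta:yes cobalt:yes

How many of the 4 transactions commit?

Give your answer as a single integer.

Answer: 2

Derivation:
tx96c: all yes -> commit (commits=1)
txd1a: no from delta -> abort (commits=1)
txb81: no from delta -> abort (commits=1)
tx3e8: all yes -> commit (commits=2)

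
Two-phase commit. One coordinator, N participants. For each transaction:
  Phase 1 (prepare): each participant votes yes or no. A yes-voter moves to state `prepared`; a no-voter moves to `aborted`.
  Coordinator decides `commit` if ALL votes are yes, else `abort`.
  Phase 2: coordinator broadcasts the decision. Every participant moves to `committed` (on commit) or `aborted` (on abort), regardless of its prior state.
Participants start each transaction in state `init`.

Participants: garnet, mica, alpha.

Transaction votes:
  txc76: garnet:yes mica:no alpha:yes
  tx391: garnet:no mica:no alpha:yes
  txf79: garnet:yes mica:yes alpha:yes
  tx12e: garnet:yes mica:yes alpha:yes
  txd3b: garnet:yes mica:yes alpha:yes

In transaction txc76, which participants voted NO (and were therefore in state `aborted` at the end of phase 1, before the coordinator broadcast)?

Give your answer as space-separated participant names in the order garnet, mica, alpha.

Answer: mica

Derivation:
Txn txc76 phase 1: garnet yes -> prepared; mica no -> aborted; alpha yes -> prepared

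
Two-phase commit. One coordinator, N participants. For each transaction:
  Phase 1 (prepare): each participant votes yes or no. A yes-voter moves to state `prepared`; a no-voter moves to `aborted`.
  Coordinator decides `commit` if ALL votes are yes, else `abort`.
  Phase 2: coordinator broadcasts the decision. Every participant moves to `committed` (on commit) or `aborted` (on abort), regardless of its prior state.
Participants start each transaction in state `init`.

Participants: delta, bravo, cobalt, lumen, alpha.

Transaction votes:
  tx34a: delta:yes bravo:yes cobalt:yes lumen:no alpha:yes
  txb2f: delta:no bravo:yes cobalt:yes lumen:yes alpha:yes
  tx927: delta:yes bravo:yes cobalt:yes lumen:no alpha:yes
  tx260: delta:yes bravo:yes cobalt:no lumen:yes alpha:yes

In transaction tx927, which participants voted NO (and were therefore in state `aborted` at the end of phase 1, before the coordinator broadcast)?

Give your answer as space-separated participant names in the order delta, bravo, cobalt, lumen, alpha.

Txn tx927 phase 1: delta yes -> prepared; bravo yes -> prepared; cobalt yes -> prepared; lumen no -> aborted; alpha yes -> prepared

Answer: lumen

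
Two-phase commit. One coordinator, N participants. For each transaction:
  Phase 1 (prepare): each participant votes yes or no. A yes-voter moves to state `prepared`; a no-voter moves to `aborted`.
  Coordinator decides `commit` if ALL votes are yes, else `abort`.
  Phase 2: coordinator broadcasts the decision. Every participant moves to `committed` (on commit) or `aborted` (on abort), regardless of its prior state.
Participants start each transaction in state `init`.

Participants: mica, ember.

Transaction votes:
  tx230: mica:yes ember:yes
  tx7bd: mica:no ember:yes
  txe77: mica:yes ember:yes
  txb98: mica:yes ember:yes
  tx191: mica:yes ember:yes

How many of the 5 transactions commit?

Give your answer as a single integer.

Answer: 4

Derivation:
tx230: all yes -> commit (commits=1)
tx7bd: no from mica -> abort (commits=1)
txe77: all yes -> commit (commits=2)
txb98: all yes -> commit (commits=3)
tx191: all yes -> commit (commits=4)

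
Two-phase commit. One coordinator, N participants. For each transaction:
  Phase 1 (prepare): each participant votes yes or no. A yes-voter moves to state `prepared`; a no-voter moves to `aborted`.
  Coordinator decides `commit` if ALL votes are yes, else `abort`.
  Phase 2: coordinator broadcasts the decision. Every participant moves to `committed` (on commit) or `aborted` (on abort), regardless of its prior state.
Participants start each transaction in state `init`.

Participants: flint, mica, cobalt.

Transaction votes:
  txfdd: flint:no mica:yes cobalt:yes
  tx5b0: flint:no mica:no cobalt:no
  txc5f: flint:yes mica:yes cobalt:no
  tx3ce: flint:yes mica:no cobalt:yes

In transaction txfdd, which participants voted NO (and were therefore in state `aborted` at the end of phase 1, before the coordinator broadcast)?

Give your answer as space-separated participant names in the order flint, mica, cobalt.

Answer: flint

Derivation:
Txn txfdd phase 1: flint no -> aborted; mica yes -> prepared; cobalt yes -> prepared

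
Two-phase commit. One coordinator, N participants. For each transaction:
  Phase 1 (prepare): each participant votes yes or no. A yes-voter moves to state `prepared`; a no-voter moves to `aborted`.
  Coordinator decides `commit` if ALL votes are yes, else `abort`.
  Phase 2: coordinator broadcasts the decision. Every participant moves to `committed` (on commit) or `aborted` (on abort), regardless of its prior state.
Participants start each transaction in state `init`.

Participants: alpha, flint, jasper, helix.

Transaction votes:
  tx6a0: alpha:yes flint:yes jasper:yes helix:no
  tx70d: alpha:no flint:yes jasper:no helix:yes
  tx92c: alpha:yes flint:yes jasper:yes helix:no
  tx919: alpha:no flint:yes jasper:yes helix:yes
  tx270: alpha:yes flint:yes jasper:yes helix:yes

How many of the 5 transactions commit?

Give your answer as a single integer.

tx6a0: no from helix -> abort (commits=0)
tx70d: no from alpha, jasper -> abort (commits=0)
tx92c: no from helix -> abort (commits=0)
tx919: no from alpha -> abort (commits=0)
tx270: all yes -> commit (commits=1)

Answer: 1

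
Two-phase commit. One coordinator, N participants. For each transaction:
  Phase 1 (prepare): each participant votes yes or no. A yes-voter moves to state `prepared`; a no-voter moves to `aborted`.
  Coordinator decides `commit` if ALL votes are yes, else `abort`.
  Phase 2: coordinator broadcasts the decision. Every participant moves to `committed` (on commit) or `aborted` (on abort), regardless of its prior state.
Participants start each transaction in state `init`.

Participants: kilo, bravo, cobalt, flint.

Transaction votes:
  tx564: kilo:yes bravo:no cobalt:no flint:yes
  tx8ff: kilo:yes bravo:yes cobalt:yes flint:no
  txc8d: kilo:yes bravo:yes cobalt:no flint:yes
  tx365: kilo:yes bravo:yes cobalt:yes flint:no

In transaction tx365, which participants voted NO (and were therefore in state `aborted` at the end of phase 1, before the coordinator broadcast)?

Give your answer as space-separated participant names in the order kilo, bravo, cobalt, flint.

Txn tx365 phase 1: kilo yes -> prepared; bravo yes -> prepared; cobalt yes -> prepared; flint no -> aborted

Answer: flint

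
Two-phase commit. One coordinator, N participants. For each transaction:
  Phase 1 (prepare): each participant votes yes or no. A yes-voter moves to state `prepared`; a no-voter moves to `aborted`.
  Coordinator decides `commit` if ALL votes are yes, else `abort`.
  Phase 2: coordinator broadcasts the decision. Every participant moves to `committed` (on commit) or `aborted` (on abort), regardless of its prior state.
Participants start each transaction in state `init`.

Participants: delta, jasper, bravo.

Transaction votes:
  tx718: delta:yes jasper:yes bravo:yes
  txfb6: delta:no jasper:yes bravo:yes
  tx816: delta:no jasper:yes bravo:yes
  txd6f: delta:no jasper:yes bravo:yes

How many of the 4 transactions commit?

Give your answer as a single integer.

tx718: all yes -> commit (commits=1)
txfb6: no from delta -> abort (commits=1)
tx816: no from delta -> abort (commits=1)
txd6f: no from delta -> abort (commits=1)

Answer: 1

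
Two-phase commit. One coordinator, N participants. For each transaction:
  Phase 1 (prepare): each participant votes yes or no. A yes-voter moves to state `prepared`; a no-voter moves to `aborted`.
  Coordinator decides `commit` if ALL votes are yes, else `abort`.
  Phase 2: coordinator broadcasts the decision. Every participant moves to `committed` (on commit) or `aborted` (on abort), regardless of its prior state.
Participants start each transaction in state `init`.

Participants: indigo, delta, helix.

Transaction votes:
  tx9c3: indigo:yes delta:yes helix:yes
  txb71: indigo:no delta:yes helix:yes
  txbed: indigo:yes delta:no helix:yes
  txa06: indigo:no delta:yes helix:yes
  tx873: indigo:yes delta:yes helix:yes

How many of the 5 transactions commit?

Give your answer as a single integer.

tx9c3: all yes -> commit (commits=1)
txb71: no from indigo -> abort (commits=1)
txbed: no from delta -> abort (commits=1)
txa06: no from indigo -> abort (commits=1)
tx873: all yes -> commit (commits=2)

Answer: 2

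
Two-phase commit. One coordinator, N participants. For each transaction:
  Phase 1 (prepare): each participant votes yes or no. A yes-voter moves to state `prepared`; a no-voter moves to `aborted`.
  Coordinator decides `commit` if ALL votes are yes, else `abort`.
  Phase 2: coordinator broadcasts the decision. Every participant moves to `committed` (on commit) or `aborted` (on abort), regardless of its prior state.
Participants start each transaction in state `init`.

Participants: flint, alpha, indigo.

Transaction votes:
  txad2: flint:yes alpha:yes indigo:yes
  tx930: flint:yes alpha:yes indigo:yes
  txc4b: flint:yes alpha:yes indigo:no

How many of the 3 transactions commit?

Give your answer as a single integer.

txad2: all yes -> commit (commits=1)
tx930: all yes -> commit (commits=2)
txc4b: no from indigo -> abort (commits=2)

Answer: 2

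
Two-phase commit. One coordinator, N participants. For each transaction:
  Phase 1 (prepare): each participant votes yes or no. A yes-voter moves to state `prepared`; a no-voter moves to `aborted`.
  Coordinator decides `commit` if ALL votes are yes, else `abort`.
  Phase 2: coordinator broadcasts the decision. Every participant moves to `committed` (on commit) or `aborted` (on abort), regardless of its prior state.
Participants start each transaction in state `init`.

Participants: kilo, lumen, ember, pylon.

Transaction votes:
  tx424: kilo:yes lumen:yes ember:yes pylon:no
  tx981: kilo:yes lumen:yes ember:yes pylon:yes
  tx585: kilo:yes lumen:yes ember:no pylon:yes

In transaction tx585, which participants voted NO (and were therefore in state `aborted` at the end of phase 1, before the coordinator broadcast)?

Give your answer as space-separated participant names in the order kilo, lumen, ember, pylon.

Txn tx585 phase 1: kilo yes -> prepared; lumen yes -> prepared; ember no -> aborted; pylon yes -> prepared

Answer: ember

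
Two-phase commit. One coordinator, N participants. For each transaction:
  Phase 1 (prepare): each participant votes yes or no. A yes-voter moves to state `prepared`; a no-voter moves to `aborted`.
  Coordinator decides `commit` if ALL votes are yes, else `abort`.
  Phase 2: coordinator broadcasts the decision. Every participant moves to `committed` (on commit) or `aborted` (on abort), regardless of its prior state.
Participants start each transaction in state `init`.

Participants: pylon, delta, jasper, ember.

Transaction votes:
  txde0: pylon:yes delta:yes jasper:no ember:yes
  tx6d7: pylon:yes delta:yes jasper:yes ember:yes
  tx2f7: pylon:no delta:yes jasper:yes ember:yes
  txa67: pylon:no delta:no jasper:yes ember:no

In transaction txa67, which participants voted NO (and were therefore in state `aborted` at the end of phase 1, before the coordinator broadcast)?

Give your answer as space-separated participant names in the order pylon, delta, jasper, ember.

Answer: pylon delta ember

Derivation:
Txn txa67 phase 1: pylon no -> aborted; delta no -> aborted; jasper yes -> prepared; ember no -> aborted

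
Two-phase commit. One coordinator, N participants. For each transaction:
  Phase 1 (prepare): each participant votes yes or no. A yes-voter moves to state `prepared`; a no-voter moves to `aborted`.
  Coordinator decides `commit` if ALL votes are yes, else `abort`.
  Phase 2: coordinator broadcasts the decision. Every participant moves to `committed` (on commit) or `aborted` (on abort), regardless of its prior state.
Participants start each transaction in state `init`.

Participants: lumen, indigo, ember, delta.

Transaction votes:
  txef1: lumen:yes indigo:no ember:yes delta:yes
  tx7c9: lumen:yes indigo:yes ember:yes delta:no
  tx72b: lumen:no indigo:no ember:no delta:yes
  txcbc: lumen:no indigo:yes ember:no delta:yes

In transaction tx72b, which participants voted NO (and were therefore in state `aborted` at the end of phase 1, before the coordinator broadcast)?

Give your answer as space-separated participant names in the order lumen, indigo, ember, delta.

Answer: lumen indigo ember

Derivation:
Txn tx72b phase 1: lumen no -> aborted; indigo no -> aborted; ember no -> aborted; delta yes -> prepared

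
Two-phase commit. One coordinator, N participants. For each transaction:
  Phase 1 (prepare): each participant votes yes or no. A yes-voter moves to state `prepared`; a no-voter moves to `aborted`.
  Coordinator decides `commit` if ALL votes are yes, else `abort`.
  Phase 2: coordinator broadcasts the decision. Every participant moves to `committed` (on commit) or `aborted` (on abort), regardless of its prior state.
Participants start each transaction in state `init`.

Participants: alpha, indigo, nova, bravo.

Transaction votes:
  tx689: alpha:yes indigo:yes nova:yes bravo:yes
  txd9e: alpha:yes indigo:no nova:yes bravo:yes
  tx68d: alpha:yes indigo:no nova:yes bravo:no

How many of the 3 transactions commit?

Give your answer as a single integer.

tx689: all yes -> commit (commits=1)
txd9e: no from indigo -> abort (commits=1)
tx68d: no from indigo, bravo -> abort (commits=1)

Answer: 1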